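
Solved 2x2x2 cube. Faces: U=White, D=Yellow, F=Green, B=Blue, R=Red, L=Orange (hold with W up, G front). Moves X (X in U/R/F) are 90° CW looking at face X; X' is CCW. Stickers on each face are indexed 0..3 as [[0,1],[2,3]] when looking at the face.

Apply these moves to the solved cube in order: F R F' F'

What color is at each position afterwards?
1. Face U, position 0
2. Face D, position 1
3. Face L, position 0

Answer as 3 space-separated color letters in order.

Answer: W O O

Derivation:
After move 1 (F): F=GGGG U=WWOO R=WRWR D=RRYY L=OYOY
After move 2 (R): R=WWRR U=WGOG F=GRGY D=RBYB B=OBWB
After move 3 (F'): F=RYGG U=WGWR R=BWRR D=YYYB L=OGOO
After move 4 (F'): F=YGRG U=WGBR R=YWYR D=GOYB L=OROW
Query 1: U[0] = W
Query 2: D[1] = O
Query 3: L[0] = O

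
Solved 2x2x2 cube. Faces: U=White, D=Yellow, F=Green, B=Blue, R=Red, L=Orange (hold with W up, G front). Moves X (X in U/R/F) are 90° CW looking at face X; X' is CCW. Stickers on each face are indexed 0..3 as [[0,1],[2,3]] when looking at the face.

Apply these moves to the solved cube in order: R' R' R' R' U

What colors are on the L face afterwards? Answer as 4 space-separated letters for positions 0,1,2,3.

After move 1 (R'): R=RRRR U=WBWB F=GWGW D=YGYG B=YBYB
After move 2 (R'): R=RRRR U=WYWY F=GBGB D=YWYW B=GBGB
After move 3 (R'): R=RRRR U=WGWG F=GYGY D=YBYB B=WBWB
After move 4 (R'): R=RRRR U=WWWW F=GGGG D=YYYY B=BBBB
After move 5 (U): U=WWWW F=RRGG R=BBRR B=OOBB L=GGOO
Query: L face = GGOO

Answer: G G O O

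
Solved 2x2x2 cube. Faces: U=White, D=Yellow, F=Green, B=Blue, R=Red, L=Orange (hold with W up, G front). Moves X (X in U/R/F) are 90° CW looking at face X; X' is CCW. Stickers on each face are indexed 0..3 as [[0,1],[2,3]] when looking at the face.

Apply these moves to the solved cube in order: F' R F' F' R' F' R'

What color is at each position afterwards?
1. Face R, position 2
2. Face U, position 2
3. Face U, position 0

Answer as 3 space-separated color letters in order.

After move 1 (F'): F=GGGG U=WWRR R=YRYR D=OOYY L=OWOW
After move 2 (R): R=YYRR U=WGRG F=GOGY D=OBYB B=RBWB
After move 3 (F'): F=OYGG U=WGYR R=BYOR D=WWYB L=OGOR
After move 4 (F'): F=YGOG U=WGBO R=WYWR D=GRYB L=OROY
After move 5 (R'): R=YRWW U=WWBR F=YGOO D=GGYG B=BBRB
After move 6 (F'): F=GOYO U=WWYW R=GRGW D=RYYG L=OROB
After move 7 (R'): R=RWGG U=WRYB F=GWYW D=ROYO B=GBYB
Query 1: R[2] = G
Query 2: U[2] = Y
Query 3: U[0] = W

Answer: G Y W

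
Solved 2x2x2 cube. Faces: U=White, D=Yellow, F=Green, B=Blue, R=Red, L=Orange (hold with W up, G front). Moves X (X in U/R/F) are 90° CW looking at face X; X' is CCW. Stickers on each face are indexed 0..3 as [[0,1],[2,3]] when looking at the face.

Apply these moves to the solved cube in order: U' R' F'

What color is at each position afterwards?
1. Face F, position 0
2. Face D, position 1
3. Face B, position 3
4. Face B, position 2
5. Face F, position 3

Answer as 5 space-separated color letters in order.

After move 1 (U'): U=WWWW F=OOGG R=GGRR B=RRBB L=BBOO
After move 2 (R'): R=GRGR U=WBWR F=OWGW D=YOYG B=YRYB
After move 3 (F'): F=WWOG U=WBGG R=ORYR D=BOYG L=BROW
Query 1: F[0] = W
Query 2: D[1] = O
Query 3: B[3] = B
Query 4: B[2] = Y
Query 5: F[3] = G

Answer: W O B Y G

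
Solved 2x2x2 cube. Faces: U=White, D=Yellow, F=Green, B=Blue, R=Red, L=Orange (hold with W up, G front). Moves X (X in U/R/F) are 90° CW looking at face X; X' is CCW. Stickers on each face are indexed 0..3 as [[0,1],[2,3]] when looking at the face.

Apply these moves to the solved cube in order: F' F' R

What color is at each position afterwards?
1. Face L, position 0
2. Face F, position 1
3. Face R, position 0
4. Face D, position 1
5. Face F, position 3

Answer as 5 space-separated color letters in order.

After move 1 (F'): F=GGGG U=WWRR R=YRYR D=OOYY L=OWOW
After move 2 (F'): F=GGGG U=WWYY R=OROR D=WWYY L=OROR
After move 3 (R): R=OORR U=WGYG F=GWGY D=WBYB B=YBWB
Query 1: L[0] = O
Query 2: F[1] = W
Query 3: R[0] = O
Query 4: D[1] = B
Query 5: F[3] = Y

Answer: O W O B Y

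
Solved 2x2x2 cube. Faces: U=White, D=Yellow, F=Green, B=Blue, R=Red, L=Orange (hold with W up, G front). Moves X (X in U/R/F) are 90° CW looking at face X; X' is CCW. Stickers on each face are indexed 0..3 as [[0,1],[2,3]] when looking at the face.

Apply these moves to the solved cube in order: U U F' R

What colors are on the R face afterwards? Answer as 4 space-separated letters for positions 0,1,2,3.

Answer: Y Y R O

Derivation:
After move 1 (U): U=WWWW F=RRGG R=BBRR B=OOBB L=GGOO
After move 2 (U): U=WWWW F=BBGG R=OORR B=GGBB L=RROO
After move 3 (F'): F=BGBG U=WWOR R=YOYR D=ROYY L=RWOW
After move 4 (R): R=YYRO U=WGOG F=BOBY D=RBYG B=RGWB
Query: R face = YYRO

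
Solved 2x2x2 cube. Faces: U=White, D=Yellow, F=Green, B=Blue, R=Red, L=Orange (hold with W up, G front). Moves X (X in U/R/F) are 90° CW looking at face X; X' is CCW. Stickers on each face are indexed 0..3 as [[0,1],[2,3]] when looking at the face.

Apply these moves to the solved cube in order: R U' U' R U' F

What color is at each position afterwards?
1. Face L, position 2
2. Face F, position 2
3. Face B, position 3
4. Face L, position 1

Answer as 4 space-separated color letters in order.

Answer: O B B Y

Derivation:
After move 1 (R): R=RRRR U=WGWG F=GYGY D=YBYB B=WBWB
After move 2 (U'): U=GGWW F=OOGY R=GYRR B=RRWB L=WBOO
After move 3 (U'): U=GWGW F=WBGY R=OORR B=GYWB L=RROO
After move 4 (R): R=RORO U=GBGY F=WBGB D=YWYG B=WYWB
After move 5 (U'): U=BYGG F=RRGB R=WBRO B=ROWB L=WYOO
After move 6 (F): F=GRBR U=BYOY R=GBGO D=RWYG L=WYOW
Query 1: L[2] = O
Query 2: F[2] = B
Query 3: B[3] = B
Query 4: L[1] = Y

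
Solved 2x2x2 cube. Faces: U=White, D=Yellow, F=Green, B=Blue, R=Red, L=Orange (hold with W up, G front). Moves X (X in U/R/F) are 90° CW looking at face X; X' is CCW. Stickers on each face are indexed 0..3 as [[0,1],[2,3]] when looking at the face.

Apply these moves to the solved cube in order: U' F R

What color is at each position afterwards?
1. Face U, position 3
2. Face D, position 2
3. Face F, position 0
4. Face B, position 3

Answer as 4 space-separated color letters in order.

Answer: O Y G B

Derivation:
After move 1 (U'): U=WWWW F=OOGG R=GGRR B=RRBB L=BBOO
After move 2 (F): F=GOGO U=WWOB R=WGWR D=RGYY L=BYOY
After move 3 (R): R=WWRG U=WOOO F=GGGY D=RBYR B=BRWB
Query 1: U[3] = O
Query 2: D[2] = Y
Query 3: F[0] = G
Query 4: B[3] = B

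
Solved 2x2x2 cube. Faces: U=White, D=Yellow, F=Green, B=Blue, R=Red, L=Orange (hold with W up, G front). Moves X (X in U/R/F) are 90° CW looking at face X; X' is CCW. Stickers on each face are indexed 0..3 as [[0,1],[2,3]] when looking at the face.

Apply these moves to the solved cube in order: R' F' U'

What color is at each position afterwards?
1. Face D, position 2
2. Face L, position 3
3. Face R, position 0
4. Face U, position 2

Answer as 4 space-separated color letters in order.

Answer: Y W W W

Derivation:
After move 1 (R'): R=RRRR U=WBWB F=GWGW D=YGYG B=YBYB
After move 2 (F'): F=WWGG U=WBRR R=GRYR D=OOYG L=OBOW
After move 3 (U'): U=BRWR F=OBGG R=WWYR B=GRYB L=YBOW
Query 1: D[2] = Y
Query 2: L[3] = W
Query 3: R[0] = W
Query 4: U[2] = W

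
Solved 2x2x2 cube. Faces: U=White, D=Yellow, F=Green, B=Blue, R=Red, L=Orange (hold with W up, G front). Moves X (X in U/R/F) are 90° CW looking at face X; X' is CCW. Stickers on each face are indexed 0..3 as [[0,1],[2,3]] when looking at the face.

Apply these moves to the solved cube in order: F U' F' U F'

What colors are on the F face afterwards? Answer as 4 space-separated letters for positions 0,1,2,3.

After move 1 (F): F=GGGG U=WWOO R=WRWR D=RRYY L=OYOY
After move 2 (U'): U=WOWO F=OYGG R=GGWR B=WRBB L=BBOY
After move 3 (F'): F=YGOG U=WOGW R=RGRR D=BYYY L=BOOW
After move 4 (U): U=GWWO F=RGOG R=WRRR B=BOBB L=YGOW
After move 5 (F'): F=GGRO U=GWWR R=YRBR D=GWYY L=YOOW
Query: F face = GGRO

Answer: G G R O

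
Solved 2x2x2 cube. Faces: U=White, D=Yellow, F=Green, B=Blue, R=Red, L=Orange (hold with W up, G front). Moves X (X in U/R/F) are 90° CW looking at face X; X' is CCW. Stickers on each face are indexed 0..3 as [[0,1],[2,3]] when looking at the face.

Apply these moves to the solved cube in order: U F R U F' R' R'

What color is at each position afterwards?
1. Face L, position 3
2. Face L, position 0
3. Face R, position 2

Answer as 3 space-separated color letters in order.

After move 1 (U): U=WWWW F=RRGG R=BBRR B=OOBB L=GGOO
After move 2 (F): F=GRGR U=WWOG R=WBWR D=RBYY L=GYOY
After move 3 (R): R=WWRB U=WROR F=GBGY D=RBYO B=GOWB
After move 4 (U): U=OWRR F=WWGY R=GORB B=GYWB L=GBOY
After move 5 (F'): F=WYWG U=OWGR R=BORB D=BYYO L=GROR
After move 6 (R'): R=OBBR U=OWGG F=WWWR D=BYYG B=OYYB
After move 7 (R'): R=BROB U=OYGO F=WWWG D=BWYR B=GYYB
Query 1: L[3] = R
Query 2: L[0] = G
Query 3: R[2] = O

Answer: R G O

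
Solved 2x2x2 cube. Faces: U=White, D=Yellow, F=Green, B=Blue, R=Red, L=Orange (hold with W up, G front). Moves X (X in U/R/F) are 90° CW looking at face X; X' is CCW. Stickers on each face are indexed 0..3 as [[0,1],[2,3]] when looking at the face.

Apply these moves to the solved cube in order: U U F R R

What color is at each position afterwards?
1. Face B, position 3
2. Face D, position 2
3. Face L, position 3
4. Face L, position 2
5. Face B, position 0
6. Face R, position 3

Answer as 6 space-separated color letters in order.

After move 1 (U): U=WWWW F=RRGG R=BBRR B=OOBB L=GGOO
After move 2 (U): U=WWWW F=BBGG R=OORR B=GGBB L=RROO
After move 3 (F): F=GBGB U=WWOR R=WOWR D=ROYY L=RYOY
After move 4 (R): R=WWRO U=WBOB F=GOGY D=RBYG B=RGWB
After move 5 (R): R=RWOW U=WOOY F=GBGG D=RWYR B=BGBB
Query 1: B[3] = B
Query 2: D[2] = Y
Query 3: L[3] = Y
Query 4: L[2] = O
Query 5: B[0] = B
Query 6: R[3] = W

Answer: B Y Y O B W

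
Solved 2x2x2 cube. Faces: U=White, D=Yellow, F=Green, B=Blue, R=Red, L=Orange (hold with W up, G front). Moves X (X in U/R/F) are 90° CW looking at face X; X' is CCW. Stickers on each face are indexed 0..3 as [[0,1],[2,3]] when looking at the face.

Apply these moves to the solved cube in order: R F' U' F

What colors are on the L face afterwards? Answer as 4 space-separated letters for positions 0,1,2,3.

After move 1 (R): R=RRRR U=WGWG F=GYGY D=YBYB B=WBWB
After move 2 (F'): F=YYGG U=WGRR R=BRYR D=OOYB L=OGOW
After move 3 (U'): U=GRWR F=OGGG R=YYYR B=BRWB L=WBOW
After move 4 (F): F=GOGG U=GRWB R=WYRR D=YYYB L=WOOO
Query: L face = WOOO

Answer: W O O O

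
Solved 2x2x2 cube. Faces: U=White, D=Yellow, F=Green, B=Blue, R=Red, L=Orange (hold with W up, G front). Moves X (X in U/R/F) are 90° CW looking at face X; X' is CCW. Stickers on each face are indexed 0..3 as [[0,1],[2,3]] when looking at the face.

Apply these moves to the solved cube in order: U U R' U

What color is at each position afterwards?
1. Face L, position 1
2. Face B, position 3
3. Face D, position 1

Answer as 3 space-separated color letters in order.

After move 1 (U): U=WWWW F=RRGG R=BBRR B=OOBB L=GGOO
After move 2 (U): U=WWWW F=BBGG R=OORR B=GGBB L=RROO
After move 3 (R'): R=OROR U=WBWG F=BWGW D=YBYG B=YGYB
After move 4 (U): U=WWGB F=ORGW R=YGOR B=RRYB L=BWOO
Query 1: L[1] = W
Query 2: B[3] = B
Query 3: D[1] = B

Answer: W B B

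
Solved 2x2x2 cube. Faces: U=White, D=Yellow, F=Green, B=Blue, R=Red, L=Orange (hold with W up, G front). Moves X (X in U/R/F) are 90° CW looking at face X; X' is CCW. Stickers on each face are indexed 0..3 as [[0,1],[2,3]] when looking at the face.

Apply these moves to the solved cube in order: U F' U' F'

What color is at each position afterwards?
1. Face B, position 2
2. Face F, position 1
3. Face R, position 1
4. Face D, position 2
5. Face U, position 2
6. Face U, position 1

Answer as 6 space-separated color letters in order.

After move 1 (U): U=WWWW F=RRGG R=BBRR B=OOBB L=GGOO
After move 2 (F'): F=RGRG U=WWBR R=YBYR D=GOYY L=GWOW
After move 3 (U'): U=WRWB F=GWRG R=RGYR B=YBBB L=OOOW
After move 4 (F'): F=WGGR U=WRRY R=OGGR D=OWYY L=OBOW
Query 1: B[2] = B
Query 2: F[1] = G
Query 3: R[1] = G
Query 4: D[2] = Y
Query 5: U[2] = R
Query 6: U[1] = R

Answer: B G G Y R R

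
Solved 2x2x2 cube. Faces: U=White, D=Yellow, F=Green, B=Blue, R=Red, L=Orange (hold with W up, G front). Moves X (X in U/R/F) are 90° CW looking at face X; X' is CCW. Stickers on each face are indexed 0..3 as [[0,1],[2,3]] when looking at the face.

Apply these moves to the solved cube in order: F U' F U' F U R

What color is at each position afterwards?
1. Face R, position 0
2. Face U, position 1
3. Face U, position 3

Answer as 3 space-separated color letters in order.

Answer: Y O R

Derivation:
After move 1 (F): F=GGGG U=WWOO R=WRWR D=RRYY L=OYOY
After move 2 (U'): U=WOWO F=OYGG R=GGWR B=WRBB L=BBOY
After move 3 (F): F=GOGY U=WOYB R=WGOR D=WGYY L=BROR
After move 4 (U'): U=OBWY F=BRGY R=GOOR B=WGBB L=WROR
After move 5 (F): F=GBYR U=OBRR R=WOYR D=OGYY L=WWOG
After move 6 (U): U=RORB F=WOYR R=WGYR B=WWBB L=GBOG
After move 7 (R): R=YWRG U=RORR F=WGYY D=OBYW B=BWOB
Query 1: R[0] = Y
Query 2: U[1] = O
Query 3: U[3] = R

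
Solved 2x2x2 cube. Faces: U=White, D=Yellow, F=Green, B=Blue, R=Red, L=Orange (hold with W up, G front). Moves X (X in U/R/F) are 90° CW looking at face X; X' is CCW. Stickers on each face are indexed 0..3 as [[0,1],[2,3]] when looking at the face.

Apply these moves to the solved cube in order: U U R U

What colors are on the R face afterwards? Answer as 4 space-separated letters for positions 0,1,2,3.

After move 1 (U): U=WWWW F=RRGG R=BBRR B=OOBB L=GGOO
After move 2 (U): U=WWWW F=BBGG R=OORR B=GGBB L=RROO
After move 3 (R): R=RORO U=WBWG F=BYGY D=YBYG B=WGWB
After move 4 (U): U=WWGB F=ROGY R=WGRO B=RRWB L=BYOO
Query: R face = WGRO

Answer: W G R O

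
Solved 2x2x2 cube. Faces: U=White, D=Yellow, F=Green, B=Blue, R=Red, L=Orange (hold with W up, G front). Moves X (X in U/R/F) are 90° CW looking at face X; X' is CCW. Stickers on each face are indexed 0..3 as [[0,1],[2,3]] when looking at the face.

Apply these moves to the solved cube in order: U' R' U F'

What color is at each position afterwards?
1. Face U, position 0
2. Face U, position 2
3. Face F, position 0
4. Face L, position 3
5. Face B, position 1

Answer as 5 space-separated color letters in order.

Answer: W Y R R B

Derivation:
After move 1 (U'): U=WWWW F=OOGG R=GGRR B=RRBB L=BBOO
After move 2 (R'): R=GRGR U=WBWR F=OWGW D=YOYG B=YRYB
After move 3 (U): U=WWRB F=GRGW R=YRGR B=BBYB L=OWOO
After move 4 (F'): F=RWGG U=WWYG R=ORYR D=WOYG L=OBOR
Query 1: U[0] = W
Query 2: U[2] = Y
Query 3: F[0] = R
Query 4: L[3] = R
Query 5: B[1] = B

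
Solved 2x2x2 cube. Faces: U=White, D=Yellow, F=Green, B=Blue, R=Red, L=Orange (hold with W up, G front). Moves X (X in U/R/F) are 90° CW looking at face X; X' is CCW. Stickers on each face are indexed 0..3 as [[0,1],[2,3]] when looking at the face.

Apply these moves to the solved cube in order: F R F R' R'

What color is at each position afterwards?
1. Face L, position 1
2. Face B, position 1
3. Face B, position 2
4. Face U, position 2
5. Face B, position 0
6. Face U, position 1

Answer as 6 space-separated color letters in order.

Answer: R B G Y R W

Derivation:
After move 1 (F): F=GGGG U=WWOO R=WRWR D=RRYY L=OYOY
After move 2 (R): R=WWRR U=WGOG F=GRGY D=RBYB B=OBWB
After move 3 (F): F=GGYR U=WGYY R=OWGR D=RWYB L=OROB
After move 4 (R'): R=WROG U=WWYO F=GGYY D=RGYR B=BBWB
After move 5 (R'): R=RGWO U=WWYB F=GWYO D=RGYY B=RBGB
Query 1: L[1] = R
Query 2: B[1] = B
Query 3: B[2] = G
Query 4: U[2] = Y
Query 5: B[0] = R
Query 6: U[1] = W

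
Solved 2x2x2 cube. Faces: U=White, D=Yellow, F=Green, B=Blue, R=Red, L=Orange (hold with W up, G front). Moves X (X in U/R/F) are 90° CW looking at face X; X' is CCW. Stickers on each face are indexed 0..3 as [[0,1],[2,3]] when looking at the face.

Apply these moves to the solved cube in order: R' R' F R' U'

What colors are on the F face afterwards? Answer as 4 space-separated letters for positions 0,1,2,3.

After move 1 (R'): R=RRRR U=WBWB F=GWGW D=YGYG B=YBYB
After move 2 (R'): R=RRRR U=WYWY F=GBGB D=YWYW B=GBGB
After move 3 (F): F=GGBB U=WYOO R=WRYR D=RRYW L=OYOW
After move 4 (R'): R=RRWY U=WGOG F=GYBO D=RGYB B=WBRB
After move 5 (U'): U=GGWO F=OYBO R=GYWY B=RRRB L=WBOW
Query: F face = OYBO

Answer: O Y B O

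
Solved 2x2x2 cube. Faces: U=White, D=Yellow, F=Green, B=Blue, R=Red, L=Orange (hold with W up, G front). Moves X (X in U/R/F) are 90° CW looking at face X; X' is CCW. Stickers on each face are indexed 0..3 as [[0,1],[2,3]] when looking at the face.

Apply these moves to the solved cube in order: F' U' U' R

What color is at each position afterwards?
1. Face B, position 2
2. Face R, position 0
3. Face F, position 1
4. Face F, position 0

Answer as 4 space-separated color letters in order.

Answer: R Y O B

Derivation:
After move 1 (F'): F=GGGG U=WWRR R=YRYR D=OOYY L=OWOW
After move 2 (U'): U=WRWR F=OWGG R=GGYR B=YRBB L=BBOW
After move 3 (U'): U=RRWW F=BBGG R=OWYR B=GGBB L=YROW
After move 4 (R): R=YORW U=RBWG F=BOGY D=OBYG B=WGRB
Query 1: B[2] = R
Query 2: R[0] = Y
Query 3: F[1] = O
Query 4: F[0] = B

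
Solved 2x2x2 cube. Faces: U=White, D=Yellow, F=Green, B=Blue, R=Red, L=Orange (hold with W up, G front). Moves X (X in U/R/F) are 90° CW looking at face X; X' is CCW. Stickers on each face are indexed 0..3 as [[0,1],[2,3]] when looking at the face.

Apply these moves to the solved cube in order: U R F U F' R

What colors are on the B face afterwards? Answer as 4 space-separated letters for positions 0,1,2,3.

Answer: G Y W B

Derivation:
After move 1 (U): U=WWWW F=RRGG R=BBRR B=OOBB L=GGOO
After move 2 (R): R=RBRB U=WRWG F=RYGY D=YBYO B=WOWB
After move 3 (F): F=GRYY U=WROG R=WBGB D=RRYO L=GYOB
After move 4 (U): U=OWGR F=WBYY R=WOGB B=GYWB L=GROB
After move 5 (F'): F=BYWY U=OWWG R=RORB D=RBYO L=GROG
After move 6 (R): R=RRBO U=OYWY F=BBWO D=RWYG B=GYWB
Query: B face = GYWB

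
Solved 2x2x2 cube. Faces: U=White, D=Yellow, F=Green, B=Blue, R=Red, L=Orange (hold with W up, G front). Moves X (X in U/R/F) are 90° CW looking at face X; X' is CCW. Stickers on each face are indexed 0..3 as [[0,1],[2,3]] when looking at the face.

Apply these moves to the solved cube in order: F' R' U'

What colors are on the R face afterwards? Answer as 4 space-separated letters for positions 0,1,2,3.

After move 1 (F'): F=GGGG U=WWRR R=YRYR D=OOYY L=OWOW
After move 2 (R'): R=RRYY U=WBRB F=GWGR D=OGYG B=YBOB
After move 3 (U'): U=BBWR F=OWGR R=GWYY B=RROB L=YBOW
Query: R face = GWYY

Answer: G W Y Y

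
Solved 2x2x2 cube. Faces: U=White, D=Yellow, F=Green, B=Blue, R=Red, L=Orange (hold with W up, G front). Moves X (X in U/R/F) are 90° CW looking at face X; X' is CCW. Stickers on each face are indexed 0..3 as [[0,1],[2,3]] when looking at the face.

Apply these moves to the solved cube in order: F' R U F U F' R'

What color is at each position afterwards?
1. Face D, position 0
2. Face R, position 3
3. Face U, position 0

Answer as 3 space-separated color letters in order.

After move 1 (F'): F=GGGG U=WWRR R=YRYR D=OOYY L=OWOW
After move 2 (R): R=YYRR U=WGRG F=GOGY D=OBYB B=RBWB
After move 3 (U): U=RWGG F=YYGY R=RBRR B=OWWB L=GOOW
After move 4 (F): F=GYYY U=RWWO R=GBGR D=RRYB L=GOOB
After move 5 (U): U=WROW F=GBYY R=OWGR B=GOWB L=GYOB
After move 6 (F'): F=BYGY U=WROG R=RWRR D=YBYB L=GWOO
After move 7 (R'): R=WRRR U=WWOG F=BRGG D=YYYY B=BOBB
Query 1: D[0] = Y
Query 2: R[3] = R
Query 3: U[0] = W

Answer: Y R W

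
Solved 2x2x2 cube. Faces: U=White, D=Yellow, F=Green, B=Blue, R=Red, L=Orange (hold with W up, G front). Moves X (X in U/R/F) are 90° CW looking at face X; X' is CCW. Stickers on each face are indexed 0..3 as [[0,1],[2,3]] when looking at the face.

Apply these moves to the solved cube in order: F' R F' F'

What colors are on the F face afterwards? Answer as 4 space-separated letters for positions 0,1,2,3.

Answer: Y G O G

Derivation:
After move 1 (F'): F=GGGG U=WWRR R=YRYR D=OOYY L=OWOW
After move 2 (R): R=YYRR U=WGRG F=GOGY D=OBYB B=RBWB
After move 3 (F'): F=OYGG U=WGYR R=BYOR D=WWYB L=OGOR
After move 4 (F'): F=YGOG U=WGBO R=WYWR D=GRYB L=OROY
Query: F face = YGOG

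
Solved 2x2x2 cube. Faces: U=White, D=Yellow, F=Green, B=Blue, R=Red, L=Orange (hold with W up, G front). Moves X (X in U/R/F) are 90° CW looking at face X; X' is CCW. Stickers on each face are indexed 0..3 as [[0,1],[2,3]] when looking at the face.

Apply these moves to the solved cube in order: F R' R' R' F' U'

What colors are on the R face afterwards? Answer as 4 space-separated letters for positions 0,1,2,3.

After move 1 (F): F=GGGG U=WWOO R=WRWR D=RRYY L=OYOY
After move 2 (R'): R=RRWW U=WBOB F=GWGO D=RGYG B=YBRB
After move 3 (R'): R=RWRW U=WROY F=GBGB D=RWYO B=GBGB
After move 4 (R'): R=WWRR U=WGOG F=GRGY D=RBYB B=OBWB
After move 5 (F'): F=RYGG U=WGWR R=BWRR D=YYYB L=OGOO
After move 6 (U'): U=GRWW F=OGGG R=RYRR B=BWWB L=OBOO
Query: R face = RYRR

Answer: R Y R R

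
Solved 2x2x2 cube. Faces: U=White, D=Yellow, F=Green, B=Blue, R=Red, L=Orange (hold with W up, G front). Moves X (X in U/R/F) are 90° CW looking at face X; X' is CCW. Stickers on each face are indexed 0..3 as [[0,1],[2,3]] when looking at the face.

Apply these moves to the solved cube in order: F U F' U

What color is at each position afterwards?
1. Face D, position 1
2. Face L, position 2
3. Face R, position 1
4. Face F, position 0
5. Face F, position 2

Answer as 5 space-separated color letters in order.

After move 1 (F): F=GGGG U=WWOO R=WRWR D=RRYY L=OYOY
After move 2 (U): U=OWOW F=WRGG R=BBWR B=OYBB L=GGOY
After move 3 (F'): F=RGWG U=OWBW R=RBRR D=GYYY L=GWOO
After move 4 (U): U=BOWW F=RBWG R=OYRR B=GWBB L=RGOO
Query 1: D[1] = Y
Query 2: L[2] = O
Query 3: R[1] = Y
Query 4: F[0] = R
Query 5: F[2] = W

Answer: Y O Y R W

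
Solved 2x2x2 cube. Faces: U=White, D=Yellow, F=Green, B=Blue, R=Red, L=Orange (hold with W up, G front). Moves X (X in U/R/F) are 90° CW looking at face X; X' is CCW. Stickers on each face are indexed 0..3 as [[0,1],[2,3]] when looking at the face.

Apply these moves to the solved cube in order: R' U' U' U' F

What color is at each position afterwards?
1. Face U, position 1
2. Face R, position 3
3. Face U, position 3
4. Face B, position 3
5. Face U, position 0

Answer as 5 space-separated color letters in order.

Answer: W R W B W

Derivation:
After move 1 (R'): R=RRRR U=WBWB F=GWGW D=YGYG B=YBYB
After move 2 (U'): U=BBWW F=OOGW R=GWRR B=RRYB L=YBOO
After move 3 (U'): U=BWBW F=YBGW R=OORR B=GWYB L=RROO
After move 4 (U'): U=WWBB F=RRGW R=YBRR B=OOYB L=GWOO
After move 5 (F): F=GRWR U=WWOW R=BBBR D=RYYG L=GYOG
Query 1: U[1] = W
Query 2: R[3] = R
Query 3: U[3] = W
Query 4: B[3] = B
Query 5: U[0] = W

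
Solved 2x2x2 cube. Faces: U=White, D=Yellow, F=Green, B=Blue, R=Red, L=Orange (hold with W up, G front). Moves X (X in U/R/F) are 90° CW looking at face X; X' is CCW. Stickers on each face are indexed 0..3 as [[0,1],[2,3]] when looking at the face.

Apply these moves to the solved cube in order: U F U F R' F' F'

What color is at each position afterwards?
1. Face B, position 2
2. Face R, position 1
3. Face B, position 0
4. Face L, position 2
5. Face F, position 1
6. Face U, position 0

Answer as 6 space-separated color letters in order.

Answer: O R Y O R O

Derivation:
After move 1 (U): U=WWWW F=RRGG R=BBRR B=OOBB L=GGOO
After move 2 (F): F=GRGR U=WWOG R=WBWR D=RBYY L=GYOY
After move 3 (U): U=OWGW F=WBGR R=OOWR B=GYBB L=GROY
After move 4 (F): F=GWRB U=OWYR R=GOWR D=WOYY L=GROB
After move 5 (R'): R=ORGW U=OBYG F=GWRR D=WWYB B=YYOB
After move 6 (F'): F=WRGR U=OBOG R=WRWW D=RBYB L=GGOY
After move 7 (F'): F=RRWG U=OBWW R=BRRW D=GYYB L=GGOO
Query 1: B[2] = O
Query 2: R[1] = R
Query 3: B[0] = Y
Query 4: L[2] = O
Query 5: F[1] = R
Query 6: U[0] = O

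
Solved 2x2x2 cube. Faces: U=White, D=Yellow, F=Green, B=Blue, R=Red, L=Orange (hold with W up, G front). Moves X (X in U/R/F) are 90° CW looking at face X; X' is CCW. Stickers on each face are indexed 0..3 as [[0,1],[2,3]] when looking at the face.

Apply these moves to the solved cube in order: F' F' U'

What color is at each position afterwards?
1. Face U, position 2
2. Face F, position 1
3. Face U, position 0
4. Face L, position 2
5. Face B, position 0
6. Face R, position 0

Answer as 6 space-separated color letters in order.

After move 1 (F'): F=GGGG U=WWRR R=YRYR D=OOYY L=OWOW
After move 2 (F'): F=GGGG U=WWYY R=OROR D=WWYY L=OROR
After move 3 (U'): U=WYWY F=ORGG R=GGOR B=ORBB L=BBOR
Query 1: U[2] = W
Query 2: F[1] = R
Query 3: U[0] = W
Query 4: L[2] = O
Query 5: B[0] = O
Query 6: R[0] = G

Answer: W R W O O G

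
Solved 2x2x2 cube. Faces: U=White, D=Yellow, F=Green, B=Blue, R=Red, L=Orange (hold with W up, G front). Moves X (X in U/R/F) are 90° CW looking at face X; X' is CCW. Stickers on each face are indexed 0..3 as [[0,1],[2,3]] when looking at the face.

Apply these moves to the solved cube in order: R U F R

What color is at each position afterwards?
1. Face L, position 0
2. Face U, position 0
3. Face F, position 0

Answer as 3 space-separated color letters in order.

After move 1 (R): R=RRRR U=WGWG F=GYGY D=YBYB B=WBWB
After move 2 (U): U=WWGG F=RRGY R=WBRR B=OOWB L=GYOO
After move 3 (F): F=GRYR U=WWOY R=GBGR D=RWYB L=GYOB
After move 4 (R): R=GGRB U=WROR F=GWYB D=RWYO B=YOWB
Query 1: L[0] = G
Query 2: U[0] = W
Query 3: F[0] = G

Answer: G W G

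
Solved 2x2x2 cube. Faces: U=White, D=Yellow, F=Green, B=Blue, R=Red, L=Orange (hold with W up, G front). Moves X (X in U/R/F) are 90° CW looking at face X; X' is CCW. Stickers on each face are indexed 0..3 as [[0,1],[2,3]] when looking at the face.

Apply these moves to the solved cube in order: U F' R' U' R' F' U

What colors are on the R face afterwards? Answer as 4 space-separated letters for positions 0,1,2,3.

Answer: G R G Y

Derivation:
After move 1 (U): U=WWWW F=RRGG R=BBRR B=OOBB L=GGOO
After move 2 (F'): F=RGRG U=WWBR R=YBYR D=GOYY L=GWOW
After move 3 (R'): R=BRYY U=WBBO F=RWRR D=GGYG B=YOOB
After move 4 (U'): U=BOWB F=GWRR R=RWYY B=BROB L=YOOW
After move 5 (R'): R=WYRY U=BOWB F=GORB D=GWYR B=GRGB
After move 6 (F'): F=OBGR U=BOWR R=WYGY D=OWYR L=YBOW
After move 7 (U): U=WBRO F=WYGR R=GRGY B=YBGB L=OBOW
Query: R face = GRGY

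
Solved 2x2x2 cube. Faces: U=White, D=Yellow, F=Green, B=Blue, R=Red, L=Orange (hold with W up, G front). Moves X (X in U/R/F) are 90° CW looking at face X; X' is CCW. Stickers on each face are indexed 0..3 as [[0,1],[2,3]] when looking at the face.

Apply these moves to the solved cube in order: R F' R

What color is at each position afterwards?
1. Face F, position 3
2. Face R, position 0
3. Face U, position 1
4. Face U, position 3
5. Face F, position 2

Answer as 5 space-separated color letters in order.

After move 1 (R): R=RRRR U=WGWG F=GYGY D=YBYB B=WBWB
After move 2 (F'): F=YYGG U=WGRR R=BRYR D=OOYB L=OGOW
After move 3 (R): R=YBRR U=WYRG F=YOGB D=OWYW B=RBGB
Query 1: F[3] = B
Query 2: R[0] = Y
Query 3: U[1] = Y
Query 4: U[3] = G
Query 5: F[2] = G

Answer: B Y Y G G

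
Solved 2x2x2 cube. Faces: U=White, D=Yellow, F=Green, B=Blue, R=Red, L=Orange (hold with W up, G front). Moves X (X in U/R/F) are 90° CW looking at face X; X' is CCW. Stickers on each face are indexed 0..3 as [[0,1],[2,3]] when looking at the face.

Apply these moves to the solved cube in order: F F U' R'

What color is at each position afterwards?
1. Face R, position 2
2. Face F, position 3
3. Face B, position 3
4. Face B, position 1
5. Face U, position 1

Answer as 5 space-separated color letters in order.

After move 1 (F): F=GGGG U=WWOO R=WRWR D=RRYY L=OYOY
After move 2 (F): F=GGGG U=WWYY R=OROR D=WWYY L=OROR
After move 3 (U'): U=WYWY F=ORGG R=GGOR B=ORBB L=BBOR
After move 4 (R'): R=GRGO U=WBWO F=OYGY D=WRYG B=YRWB
Query 1: R[2] = G
Query 2: F[3] = Y
Query 3: B[3] = B
Query 4: B[1] = R
Query 5: U[1] = B

Answer: G Y B R B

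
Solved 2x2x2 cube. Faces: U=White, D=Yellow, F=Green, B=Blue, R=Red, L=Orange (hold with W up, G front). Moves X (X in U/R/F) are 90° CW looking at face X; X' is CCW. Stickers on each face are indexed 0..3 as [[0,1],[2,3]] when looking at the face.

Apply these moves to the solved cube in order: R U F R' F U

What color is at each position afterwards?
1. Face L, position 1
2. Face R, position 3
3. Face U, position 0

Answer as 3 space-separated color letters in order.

After move 1 (R): R=RRRR U=WGWG F=GYGY D=YBYB B=WBWB
After move 2 (U): U=WWGG F=RRGY R=WBRR B=OOWB L=GYOO
After move 3 (F): F=GRYR U=WWOY R=GBGR D=RWYB L=GYOB
After move 4 (R'): R=BRGG U=WWOO F=GWYY D=RRYR B=BOWB
After move 5 (F): F=YGYW U=WWBY R=OROG D=GBYR L=GROR
After move 6 (U): U=BWYW F=ORYW R=BOOG B=GRWB L=YGOR
Query 1: L[1] = G
Query 2: R[3] = G
Query 3: U[0] = B

Answer: G G B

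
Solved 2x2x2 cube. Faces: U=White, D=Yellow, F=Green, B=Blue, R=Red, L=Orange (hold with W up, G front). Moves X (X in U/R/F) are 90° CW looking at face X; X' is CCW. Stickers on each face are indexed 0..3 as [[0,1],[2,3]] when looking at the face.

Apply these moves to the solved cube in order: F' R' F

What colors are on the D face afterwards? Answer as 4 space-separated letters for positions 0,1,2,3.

Answer: Y R Y G

Derivation:
After move 1 (F'): F=GGGG U=WWRR R=YRYR D=OOYY L=OWOW
After move 2 (R'): R=RRYY U=WBRB F=GWGR D=OGYG B=YBOB
After move 3 (F): F=GGRW U=WBWW R=RRBY D=YRYG L=OOOG
Query: D face = YRYG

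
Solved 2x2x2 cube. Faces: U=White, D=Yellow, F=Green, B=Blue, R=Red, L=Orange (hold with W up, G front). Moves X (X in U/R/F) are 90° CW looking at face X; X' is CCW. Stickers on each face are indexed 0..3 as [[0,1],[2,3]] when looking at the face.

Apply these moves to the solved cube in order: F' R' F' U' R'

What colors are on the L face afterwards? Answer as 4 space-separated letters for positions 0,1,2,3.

After move 1 (F'): F=GGGG U=WWRR R=YRYR D=OOYY L=OWOW
After move 2 (R'): R=RRYY U=WBRB F=GWGR D=OGYG B=YBOB
After move 3 (F'): F=WRGG U=WBRY R=GROY D=WWYG L=OBOR
After move 4 (U'): U=BYWR F=OBGG R=WROY B=GROB L=YBOR
After move 5 (R'): R=RYWO U=BOWG F=OYGR D=WBYG B=GRWB
Query: L face = YBOR

Answer: Y B O R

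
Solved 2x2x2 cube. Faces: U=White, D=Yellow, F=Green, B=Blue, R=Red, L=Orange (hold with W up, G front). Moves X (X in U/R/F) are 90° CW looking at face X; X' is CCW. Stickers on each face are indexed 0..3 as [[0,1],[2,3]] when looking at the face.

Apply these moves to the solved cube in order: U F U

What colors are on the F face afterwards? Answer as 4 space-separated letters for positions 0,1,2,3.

Answer: W B G R

Derivation:
After move 1 (U): U=WWWW F=RRGG R=BBRR B=OOBB L=GGOO
After move 2 (F): F=GRGR U=WWOG R=WBWR D=RBYY L=GYOY
After move 3 (U): U=OWGW F=WBGR R=OOWR B=GYBB L=GROY
Query: F face = WBGR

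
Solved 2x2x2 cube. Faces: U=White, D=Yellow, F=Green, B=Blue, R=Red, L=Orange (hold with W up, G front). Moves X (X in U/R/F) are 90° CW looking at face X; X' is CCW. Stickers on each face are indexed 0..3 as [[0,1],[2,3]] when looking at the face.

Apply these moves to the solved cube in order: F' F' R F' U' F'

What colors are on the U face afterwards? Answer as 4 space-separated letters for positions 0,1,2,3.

After move 1 (F'): F=GGGG U=WWRR R=YRYR D=OOYY L=OWOW
After move 2 (F'): F=GGGG U=WWYY R=OROR D=WWYY L=OROR
After move 3 (R): R=OORR U=WGYG F=GWGY D=WBYB B=YBWB
After move 4 (F'): F=WYGG U=WGOR R=BOWR D=RRYB L=OGOY
After move 5 (U'): U=GRWO F=OGGG R=WYWR B=BOWB L=YBOY
After move 6 (F'): F=GGOG U=GRWW R=RYRR D=BYYB L=YOOW
Query: U face = GRWW

Answer: G R W W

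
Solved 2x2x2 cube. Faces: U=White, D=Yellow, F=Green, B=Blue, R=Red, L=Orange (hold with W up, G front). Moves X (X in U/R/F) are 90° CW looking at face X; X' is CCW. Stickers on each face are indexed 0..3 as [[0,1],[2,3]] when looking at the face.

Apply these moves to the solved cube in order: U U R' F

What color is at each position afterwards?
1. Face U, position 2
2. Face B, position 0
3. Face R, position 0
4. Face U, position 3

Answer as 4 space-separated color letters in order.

After move 1 (U): U=WWWW F=RRGG R=BBRR B=OOBB L=GGOO
After move 2 (U): U=WWWW F=BBGG R=OORR B=GGBB L=RROO
After move 3 (R'): R=OROR U=WBWG F=BWGW D=YBYG B=YGYB
After move 4 (F): F=GBWW U=WBOR R=WRGR D=OOYG L=RYOB
Query 1: U[2] = O
Query 2: B[0] = Y
Query 3: R[0] = W
Query 4: U[3] = R

Answer: O Y W R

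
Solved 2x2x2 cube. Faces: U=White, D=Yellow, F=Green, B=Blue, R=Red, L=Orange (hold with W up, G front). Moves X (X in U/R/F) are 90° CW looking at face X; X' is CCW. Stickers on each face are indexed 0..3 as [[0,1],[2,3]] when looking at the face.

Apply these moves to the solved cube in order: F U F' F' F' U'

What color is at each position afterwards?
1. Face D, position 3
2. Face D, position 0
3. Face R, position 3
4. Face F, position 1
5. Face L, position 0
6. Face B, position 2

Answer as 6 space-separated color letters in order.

After move 1 (F): F=GGGG U=WWOO R=WRWR D=RRYY L=OYOY
After move 2 (U): U=OWOW F=WRGG R=BBWR B=OYBB L=GGOY
After move 3 (F'): F=RGWG U=OWBW R=RBRR D=GYYY L=GWOO
After move 4 (F'): F=GGRW U=OWRR R=YBGR D=WOYY L=GWOB
After move 5 (F'): F=GWGR U=OWYG R=OBWR D=WBYY L=GROR
After move 6 (U'): U=WGOY F=GRGR R=GWWR B=OBBB L=OYOR
Query 1: D[3] = Y
Query 2: D[0] = W
Query 3: R[3] = R
Query 4: F[1] = R
Query 5: L[0] = O
Query 6: B[2] = B

Answer: Y W R R O B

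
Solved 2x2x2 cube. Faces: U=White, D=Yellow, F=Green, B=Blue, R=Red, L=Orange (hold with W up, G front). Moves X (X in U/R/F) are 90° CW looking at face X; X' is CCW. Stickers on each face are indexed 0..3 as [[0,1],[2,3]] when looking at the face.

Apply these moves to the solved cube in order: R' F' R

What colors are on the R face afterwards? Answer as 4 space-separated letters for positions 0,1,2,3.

After move 1 (R'): R=RRRR U=WBWB F=GWGW D=YGYG B=YBYB
After move 2 (F'): F=WWGG U=WBRR R=GRYR D=OOYG L=OBOW
After move 3 (R): R=YGRR U=WWRG F=WOGG D=OYYY B=RBBB
Query: R face = YGRR

Answer: Y G R R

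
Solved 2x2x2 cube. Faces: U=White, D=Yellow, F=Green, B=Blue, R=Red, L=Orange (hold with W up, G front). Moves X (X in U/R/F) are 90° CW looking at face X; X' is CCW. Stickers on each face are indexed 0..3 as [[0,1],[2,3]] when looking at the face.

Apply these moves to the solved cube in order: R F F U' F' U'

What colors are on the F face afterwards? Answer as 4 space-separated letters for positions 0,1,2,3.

Answer: W B O Y

Derivation:
After move 1 (R): R=RRRR U=WGWG F=GYGY D=YBYB B=WBWB
After move 2 (F): F=GGYY U=WGOO R=WRGR D=RRYB L=OYOB
After move 3 (F): F=YGYG U=WGBY R=OROR D=GWYB L=OROR
After move 4 (U'): U=GYWB F=ORYG R=YGOR B=ORWB L=WBOR
After move 5 (F'): F=RGOY U=GYYO R=WGGR D=BRYB L=WBOW
After move 6 (U'): U=YOGY F=WBOY R=RGGR B=WGWB L=OROW
Query: F face = WBOY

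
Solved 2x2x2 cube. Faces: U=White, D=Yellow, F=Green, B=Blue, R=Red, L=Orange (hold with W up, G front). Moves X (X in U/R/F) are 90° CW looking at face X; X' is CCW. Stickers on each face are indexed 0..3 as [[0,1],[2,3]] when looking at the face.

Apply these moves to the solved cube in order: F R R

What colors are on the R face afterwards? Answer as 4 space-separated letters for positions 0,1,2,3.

Answer: R W R W

Derivation:
After move 1 (F): F=GGGG U=WWOO R=WRWR D=RRYY L=OYOY
After move 2 (R): R=WWRR U=WGOG F=GRGY D=RBYB B=OBWB
After move 3 (R): R=RWRW U=WROY F=GBGB D=RWYO B=GBGB
Query: R face = RWRW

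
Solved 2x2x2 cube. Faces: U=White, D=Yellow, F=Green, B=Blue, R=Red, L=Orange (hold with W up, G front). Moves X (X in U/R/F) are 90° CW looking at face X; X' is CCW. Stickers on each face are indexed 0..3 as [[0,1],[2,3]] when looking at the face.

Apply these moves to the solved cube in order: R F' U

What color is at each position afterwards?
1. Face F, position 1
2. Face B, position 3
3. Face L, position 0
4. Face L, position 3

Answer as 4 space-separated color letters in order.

After move 1 (R): R=RRRR U=WGWG F=GYGY D=YBYB B=WBWB
After move 2 (F'): F=YYGG U=WGRR R=BRYR D=OOYB L=OGOW
After move 3 (U): U=RWRG F=BRGG R=WBYR B=OGWB L=YYOW
Query 1: F[1] = R
Query 2: B[3] = B
Query 3: L[0] = Y
Query 4: L[3] = W

Answer: R B Y W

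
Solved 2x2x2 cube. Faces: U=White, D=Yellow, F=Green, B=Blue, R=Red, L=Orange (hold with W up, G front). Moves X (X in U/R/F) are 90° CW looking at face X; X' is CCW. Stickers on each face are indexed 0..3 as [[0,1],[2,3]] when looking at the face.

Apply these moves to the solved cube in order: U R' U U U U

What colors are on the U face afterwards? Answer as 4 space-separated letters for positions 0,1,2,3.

Answer: W B W O

Derivation:
After move 1 (U): U=WWWW F=RRGG R=BBRR B=OOBB L=GGOO
After move 2 (R'): R=BRBR U=WBWO F=RWGW D=YRYG B=YOYB
After move 3 (U): U=WWOB F=BRGW R=YOBR B=GGYB L=RWOO
After move 4 (U): U=OWBW F=YOGW R=GGBR B=RWYB L=BROO
After move 5 (U): U=BOWW F=GGGW R=RWBR B=BRYB L=YOOO
After move 6 (U): U=WBWO F=RWGW R=BRBR B=YOYB L=GGOO
Query: U face = WBWO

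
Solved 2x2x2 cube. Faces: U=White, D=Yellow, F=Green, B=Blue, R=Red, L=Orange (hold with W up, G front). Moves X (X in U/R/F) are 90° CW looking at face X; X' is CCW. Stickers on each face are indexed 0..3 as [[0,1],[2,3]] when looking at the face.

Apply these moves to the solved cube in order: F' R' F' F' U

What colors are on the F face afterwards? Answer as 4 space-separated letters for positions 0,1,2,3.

After move 1 (F'): F=GGGG U=WWRR R=YRYR D=OOYY L=OWOW
After move 2 (R'): R=RRYY U=WBRB F=GWGR D=OGYG B=YBOB
After move 3 (F'): F=WRGG U=WBRY R=GROY D=WWYG L=OBOR
After move 4 (F'): F=RGWG U=WBGO R=WRWY D=BRYG L=OYOR
After move 5 (U): U=GWOB F=WRWG R=YBWY B=OYOB L=RGOR
Query: F face = WRWG

Answer: W R W G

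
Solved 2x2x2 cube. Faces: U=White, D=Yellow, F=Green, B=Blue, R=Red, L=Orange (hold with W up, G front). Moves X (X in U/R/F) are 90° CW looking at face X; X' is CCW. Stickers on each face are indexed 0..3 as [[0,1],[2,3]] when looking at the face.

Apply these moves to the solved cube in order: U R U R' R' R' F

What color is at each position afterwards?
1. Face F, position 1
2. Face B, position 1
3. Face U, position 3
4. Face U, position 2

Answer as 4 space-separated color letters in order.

After move 1 (U): U=WWWW F=RRGG R=BBRR B=OOBB L=GGOO
After move 2 (R): R=RBRB U=WRWG F=RYGY D=YBYO B=WOWB
After move 3 (U): U=WWGR F=RBGY R=WORB B=GGWB L=RYOO
After move 4 (R'): R=OBWR U=WWGG F=RWGR D=YBYY B=OGBB
After move 5 (R'): R=BROW U=WBGO F=RWGG D=YWYR B=YGBB
After move 6 (R'): R=RWBO U=WBGY F=RBGO D=YWYG B=RGWB
After move 7 (F): F=GROB U=WBOY R=GWYO D=BRYG L=RYOW
Query 1: F[1] = R
Query 2: B[1] = G
Query 3: U[3] = Y
Query 4: U[2] = O

Answer: R G Y O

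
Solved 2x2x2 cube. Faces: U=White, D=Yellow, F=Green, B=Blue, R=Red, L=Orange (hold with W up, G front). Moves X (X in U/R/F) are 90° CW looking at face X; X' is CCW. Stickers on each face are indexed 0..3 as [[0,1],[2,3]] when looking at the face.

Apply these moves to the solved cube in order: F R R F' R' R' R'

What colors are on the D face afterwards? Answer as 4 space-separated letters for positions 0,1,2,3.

After move 1 (F): F=GGGG U=WWOO R=WRWR D=RRYY L=OYOY
After move 2 (R): R=WWRR U=WGOG F=GRGY D=RBYB B=OBWB
After move 3 (R): R=RWRW U=WROY F=GBGB D=RWYO B=GBGB
After move 4 (F'): F=BBGG U=WRRR R=WWRW D=YYYO L=OYOO
After move 5 (R'): R=WWWR U=WGRG F=BRGR D=YBYG B=OBYB
After move 6 (R'): R=WRWW U=WYRO F=BGGG D=YRYR B=GBBB
After move 7 (R'): R=RWWW U=WBRG F=BYGO D=YGYG B=RBRB
Query: D face = YGYG

Answer: Y G Y G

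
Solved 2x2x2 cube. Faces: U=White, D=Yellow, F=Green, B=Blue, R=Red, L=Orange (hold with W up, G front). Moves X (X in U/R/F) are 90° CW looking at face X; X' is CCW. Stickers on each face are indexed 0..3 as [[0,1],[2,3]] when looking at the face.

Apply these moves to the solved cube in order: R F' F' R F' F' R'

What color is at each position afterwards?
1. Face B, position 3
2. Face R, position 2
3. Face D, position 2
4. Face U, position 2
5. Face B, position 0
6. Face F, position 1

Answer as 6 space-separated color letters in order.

Answer: B R Y W W G

Derivation:
After move 1 (R): R=RRRR U=WGWG F=GYGY D=YBYB B=WBWB
After move 2 (F'): F=YYGG U=WGRR R=BRYR D=OOYB L=OGOW
After move 3 (F'): F=YGYG U=WGBY R=OROR D=GWYB L=OROR
After move 4 (R): R=OORR U=WGBG F=YWYB D=GWYW B=YBGB
After move 5 (F'): F=WBYY U=WGOR R=WOGR D=RRYW L=OGOB
After move 6 (F'): F=BYWY U=WGWG R=RORR D=GBYW L=OROO
After move 7 (R'): R=ORRR U=WGWY F=BGWG D=GYYY B=WBBB
Query 1: B[3] = B
Query 2: R[2] = R
Query 3: D[2] = Y
Query 4: U[2] = W
Query 5: B[0] = W
Query 6: F[1] = G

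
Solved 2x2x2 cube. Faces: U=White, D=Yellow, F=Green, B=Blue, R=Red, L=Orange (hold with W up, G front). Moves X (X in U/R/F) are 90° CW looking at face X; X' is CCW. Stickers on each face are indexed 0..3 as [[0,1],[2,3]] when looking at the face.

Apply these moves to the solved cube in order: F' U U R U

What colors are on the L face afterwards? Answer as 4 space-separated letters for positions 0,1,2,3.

After move 1 (F'): F=GGGG U=WWRR R=YRYR D=OOYY L=OWOW
After move 2 (U): U=RWRW F=YRGG R=BBYR B=OWBB L=GGOW
After move 3 (U): U=RRWW F=BBGG R=OWYR B=GGBB L=YROW
After move 4 (R): R=YORW U=RBWG F=BOGY D=OBYG B=WGRB
After move 5 (U): U=WRGB F=YOGY R=WGRW B=YRRB L=BOOW
Query: L face = BOOW

Answer: B O O W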